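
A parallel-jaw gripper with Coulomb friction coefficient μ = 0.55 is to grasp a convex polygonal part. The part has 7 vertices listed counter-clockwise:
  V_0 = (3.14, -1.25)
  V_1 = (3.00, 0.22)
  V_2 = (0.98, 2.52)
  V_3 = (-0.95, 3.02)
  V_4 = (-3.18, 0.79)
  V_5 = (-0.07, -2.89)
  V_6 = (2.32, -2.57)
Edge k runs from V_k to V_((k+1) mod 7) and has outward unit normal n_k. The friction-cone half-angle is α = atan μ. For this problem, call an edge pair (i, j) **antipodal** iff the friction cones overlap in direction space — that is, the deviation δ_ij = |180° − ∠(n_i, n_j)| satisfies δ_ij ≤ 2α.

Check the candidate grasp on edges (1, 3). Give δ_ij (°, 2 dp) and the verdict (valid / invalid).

δ = 86.29°, invalid

α = atan 0.55 = 28.81°;  2α = 57.62°
edge 1: e_1 = (-2.02, +2.30);  n_1 = (+0.7514, +0.6599)
edge 3: e_3 = (-2.23, -2.23);  n_3 = (-0.7071, +0.7071)
∠(n_1, n_3) = 93.71°
δ = |180° − 93.71°| = 86.29°
86.29° > 2α = 57.62°  →  invalid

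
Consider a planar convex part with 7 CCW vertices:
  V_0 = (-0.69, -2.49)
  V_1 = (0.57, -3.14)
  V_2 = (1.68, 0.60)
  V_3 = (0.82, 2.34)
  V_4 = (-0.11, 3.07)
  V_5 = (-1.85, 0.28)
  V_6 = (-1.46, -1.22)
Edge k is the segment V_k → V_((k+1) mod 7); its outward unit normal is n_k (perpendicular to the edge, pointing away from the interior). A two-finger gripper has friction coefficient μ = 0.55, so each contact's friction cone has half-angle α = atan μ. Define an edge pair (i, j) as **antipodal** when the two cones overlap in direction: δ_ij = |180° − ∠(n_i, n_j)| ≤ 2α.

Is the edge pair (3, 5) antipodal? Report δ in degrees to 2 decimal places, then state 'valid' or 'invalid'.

δ = 37.30°, valid

α = atan 0.55 = 28.81°;  2α = 57.62°
edge 3: e_3 = (-0.93, +0.73);  n_3 = (+0.6174, +0.7866)
edge 5: e_5 = (+0.39, -1.50);  n_5 = (-0.9678, -0.2516)
∠(n_3, n_5) = 142.70°
δ = |180° − 142.70°| = 37.30°
37.30° ≤ 2α = 57.62°  →  valid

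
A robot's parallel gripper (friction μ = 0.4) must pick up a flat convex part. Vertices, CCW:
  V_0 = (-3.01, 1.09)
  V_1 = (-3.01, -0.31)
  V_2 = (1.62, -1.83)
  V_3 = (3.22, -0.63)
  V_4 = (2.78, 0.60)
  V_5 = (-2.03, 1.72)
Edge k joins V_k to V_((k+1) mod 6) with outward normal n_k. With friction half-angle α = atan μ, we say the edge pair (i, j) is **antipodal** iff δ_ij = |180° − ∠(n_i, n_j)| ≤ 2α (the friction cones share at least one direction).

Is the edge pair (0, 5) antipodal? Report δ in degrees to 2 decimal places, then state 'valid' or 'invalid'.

α = atan 0.4 = 21.80°;  2α = 43.60°
edge 0: e_0 = (+0.00, -1.40);  n_0 = (-1.0000, -0.0000)
edge 5: e_5 = (-0.98, -0.63);  n_5 = (-0.5408, +0.8412)
∠(n_0, n_5) = 57.26°
δ = |180° − 57.26°| = 122.74°
122.74° > 2α = 43.60°  →  invalid

δ = 122.74°, invalid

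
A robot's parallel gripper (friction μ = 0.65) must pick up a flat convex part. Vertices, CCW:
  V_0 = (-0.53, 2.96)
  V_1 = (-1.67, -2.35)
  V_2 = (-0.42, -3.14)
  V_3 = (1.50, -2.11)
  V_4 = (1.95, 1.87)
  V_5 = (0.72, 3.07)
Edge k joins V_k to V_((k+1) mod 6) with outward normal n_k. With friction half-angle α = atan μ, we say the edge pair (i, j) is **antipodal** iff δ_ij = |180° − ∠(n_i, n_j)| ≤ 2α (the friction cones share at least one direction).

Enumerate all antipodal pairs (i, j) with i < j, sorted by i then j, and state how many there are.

α = atan 0.65 = 33.02°;  2α = 66.05°
n_0 = (-0.9777, +0.2099)
n_1 = (-0.5342, -0.8453)
n_2 = (+0.4727, -0.8812)
n_3 = (+0.9937, -0.1123)
n_4 = (+0.6983, +0.7158)
n_5 = (-0.0877, +0.9962)
  (0,1): δ = 110.18°  ·
  (0,2): δ = 49.67°  ✓
  (0,3): δ = 5.67°  ✓
  (0,4): δ = 57.82°  ✓
  (0,5): δ = 107.15°  ·
  (1,2): δ = 119.50°  ·
  (1,3): δ = 64.16°  ✓
  (1,4): δ = 12.00°  ✓
  (1,5): δ = 37.32°  ✓
  (2,3): δ = 124.66°  ·
  (2,4): δ = 72.50°  ·
  (2,5): δ = 23.18°  ✓
  (3,4): δ = 127.84°  ·
  (3,5): δ = 78.52°  ·
  (4,5): δ = 130.68°  ·
antipodal pairs: 7

count = 7; pairs: (0,2), (0,3), (0,4), (1,3), (1,4), (1,5), (2,5)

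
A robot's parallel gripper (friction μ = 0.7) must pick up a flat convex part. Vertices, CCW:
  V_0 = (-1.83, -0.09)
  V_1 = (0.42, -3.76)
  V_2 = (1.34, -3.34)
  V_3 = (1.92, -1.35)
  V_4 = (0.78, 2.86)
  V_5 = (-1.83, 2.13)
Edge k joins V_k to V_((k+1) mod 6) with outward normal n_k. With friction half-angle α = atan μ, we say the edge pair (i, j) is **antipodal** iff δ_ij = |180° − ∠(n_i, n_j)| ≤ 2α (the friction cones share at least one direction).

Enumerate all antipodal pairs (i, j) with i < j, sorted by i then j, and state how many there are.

α = atan 0.7 = 34.99°;  2α = 69.98°
n_0 = (-0.8525, -0.5227)
n_1 = (+0.4153, -0.9097)
n_2 = (+0.9601, -0.2798)
n_3 = (+0.9652, +0.2614)
n_4 = (-0.2694, +0.9630)
n_5 = (-1.0000, -0.0000)
  (0,1): δ = 96.97°  ·
  (0,2): δ = 47.76°  ✓
  (0,3): δ = 16.36°  ✓
  (0,4): δ = 74.11°  ·
  (0,5): δ = 148.49°  ·
  (1,2): δ = 130.79°  ·
  (1,3): δ = 99.39°  ·
  (1,4): δ = 8.91°  ✓
  (1,5): δ = 65.46°  ✓
  (2,3): δ = 148.60°  ·
  (2,4): δ = 58.12°  ✓
  (2,5): δ = 16.25°  ✓
  (3,4): δ = 89.53°  ·
  (3,5): δ = 15.15°  ✓
  (4,5): δ = 105.63°  ·
antipodal pairs: 7

count = 7; pairs: (0,2), (0,3), (1,4), (1,5), (2,4), (2,5), (3,5)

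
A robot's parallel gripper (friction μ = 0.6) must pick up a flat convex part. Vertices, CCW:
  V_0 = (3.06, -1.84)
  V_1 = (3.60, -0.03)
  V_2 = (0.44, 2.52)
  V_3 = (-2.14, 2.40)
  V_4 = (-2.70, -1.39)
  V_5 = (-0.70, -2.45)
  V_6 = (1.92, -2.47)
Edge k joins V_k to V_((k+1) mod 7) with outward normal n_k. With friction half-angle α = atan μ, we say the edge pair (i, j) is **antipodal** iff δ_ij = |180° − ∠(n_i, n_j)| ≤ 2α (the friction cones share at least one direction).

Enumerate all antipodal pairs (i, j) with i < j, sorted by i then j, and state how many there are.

α = atan 0.6 = 30.96°;  2α = 61.93°
n_0 = (+0.9583, -0.2859)
n_1 = (+0.6280, +0.7782)
n_2 = (-0.0465, +0.9989)
n_3 = (-0.9893, +0.1462)
n_4 = (-0.4683, -0.8836)
n_5 = (-0.0076, -1.0000)
n_6 = (+0.4837, -0.8752)
  (0,1): δ = 112.29°  ·
  (0,2): δ = 70.72°  ·
  (0,3): δ = 8.21°  ✓
  (0,4): δ = 78.69°  ·
  (0,5): δ = 106.17°  ·
  (0,6): δ = 135.54°  ·
  (1,2): δ = 138.43°  ·
  (1,3): δ = 59.50°  ✓
  (1,4): δ = 10.98°  ✓
  (1,5): δ = 38.46°  ✓
  (1,6): δ = 67.83°  ·
  (2,3): δ = 101.07°  ·
  (2,4): δ = 30.59°  ✓
  (2,5): δ = 3.10°  ✓
  (2,6): δ = 26.26°  ✓
  (3,4): δ = 109.52°  ·
  (3,5): δ = 82.03°  ·
  (3,6): δ = 52.67°  ✓
  (4,5): δ = 152.51°  ·
  (4,6): δ = 123.15°  ·
  (5,6): δ = 150.64°  ·
antipodal pairs: 8

count = 8; pairs: (0,3), (1,3), (1,4), (1,5), (2,4), (2,5), (2,6), (3,6)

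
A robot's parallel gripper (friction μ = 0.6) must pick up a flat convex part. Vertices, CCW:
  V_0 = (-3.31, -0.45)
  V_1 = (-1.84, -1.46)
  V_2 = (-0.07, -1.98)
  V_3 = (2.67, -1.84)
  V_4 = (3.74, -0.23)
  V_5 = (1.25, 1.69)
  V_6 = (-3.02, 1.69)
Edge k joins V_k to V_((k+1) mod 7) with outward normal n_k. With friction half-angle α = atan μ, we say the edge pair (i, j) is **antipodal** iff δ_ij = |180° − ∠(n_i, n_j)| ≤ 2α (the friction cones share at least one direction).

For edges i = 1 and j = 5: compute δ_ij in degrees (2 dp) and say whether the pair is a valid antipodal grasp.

δ = 16.37°, valid

α = atan 0.6 = 30.96°;  2α = 61.93°
edge 1: e_1 = (+1.77, -0.52);  n_1 = (-0.2819, -0.9595)
edge 5: e_5 = (-4.27, +0.00);  n_5 = (+0.0000, +1.0000)
∠(n_1, n_5) = 163.63°
δ = |180° − 163.63°| = 16.37°
16.37° ≤ 2α = 61.93°  →  valid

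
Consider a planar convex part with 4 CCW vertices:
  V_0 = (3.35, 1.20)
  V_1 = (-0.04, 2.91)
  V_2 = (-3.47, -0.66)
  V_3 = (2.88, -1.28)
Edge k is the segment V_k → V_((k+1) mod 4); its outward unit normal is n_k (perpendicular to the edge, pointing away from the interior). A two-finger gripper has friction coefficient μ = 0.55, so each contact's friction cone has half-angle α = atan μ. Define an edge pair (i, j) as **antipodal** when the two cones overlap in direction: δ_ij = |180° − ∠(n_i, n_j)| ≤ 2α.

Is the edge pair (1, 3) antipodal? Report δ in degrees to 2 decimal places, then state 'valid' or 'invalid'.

δ = 33.12°, valid

α = atan 0.55 = 28.81°;  2α = 57.62°
edge 1: e_1 = (-3.43, -3.57);  n_1 = (-0.7211, +0.6928)
edge 3: e_3 = (+0.47, +2.48);  n_3 = (+0.9825, -0.1862)
∠(n_1, n_3) = 146.88°
δ = |180° − 146.88°| = 33.12°
33.12° ≤ 2α = 57.62°  →  valid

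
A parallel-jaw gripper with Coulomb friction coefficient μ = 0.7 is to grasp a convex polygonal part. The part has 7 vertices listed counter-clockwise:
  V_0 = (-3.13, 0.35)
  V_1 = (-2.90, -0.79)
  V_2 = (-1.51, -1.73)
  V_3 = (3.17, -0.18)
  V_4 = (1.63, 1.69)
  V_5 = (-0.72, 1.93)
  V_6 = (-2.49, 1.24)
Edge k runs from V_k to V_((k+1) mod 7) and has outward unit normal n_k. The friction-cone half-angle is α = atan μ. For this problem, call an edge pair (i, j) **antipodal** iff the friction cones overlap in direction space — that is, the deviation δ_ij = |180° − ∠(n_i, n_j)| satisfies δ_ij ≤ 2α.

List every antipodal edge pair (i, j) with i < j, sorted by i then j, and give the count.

α = atan 0.7 = 34.99°;  2α = 69.98°
n_0 = (-0.9802, -0.1978)
n_1 = (-0.5602, -0.8284)
n_2 = (+0.3144, -0.9493)
n_3 = (+0.7719, +0.6357)
n_4 = (+0.1016, +0.9948)
n_5 = (-0.3632, +0.9317)
n_6 = (-0.8119, +0.5838)
  (0,1): δ = 135.48°  ·
  (0,2): δ = 83.08°  ·
  (0,3): δ = 28.07°  ✓
  (0,4): δ = 72.76°  ·
  (0,5): δ = 99.89°  ·
  (0,6): δ = 132.87°  ·
  (1,2): δ = 127.61°  ·
  (1,3): δ = 16.46°  ✓
  (1,4): δ = 28.24°  ✓
  (1,5): δ = 55.37°  ✓
  (1,6): δ = 88.35°  ·
  (2,3): δ = 68.85°  ✓
  (2,4): δ = 24.16°  ✓
  (2,5): δ = 2.97°  ✓
  (2,6): δ = 35.96°  ✓
  (3,4): δ = 135.30°  ·
  (3,5): δ = 108.18°  ·
  (3,6): δ = 75.19°  ·
  (4,5): δ = 152.87°  ·
  (4,6): δ = 119.89°  ·
  (5,6): δ = 147.02°  ·
antipodal pairs: 8

count = 8; pairs: (0,3), (1,3), (1,4), (1,5), (2,3), (2,4), (2,5), (2,6)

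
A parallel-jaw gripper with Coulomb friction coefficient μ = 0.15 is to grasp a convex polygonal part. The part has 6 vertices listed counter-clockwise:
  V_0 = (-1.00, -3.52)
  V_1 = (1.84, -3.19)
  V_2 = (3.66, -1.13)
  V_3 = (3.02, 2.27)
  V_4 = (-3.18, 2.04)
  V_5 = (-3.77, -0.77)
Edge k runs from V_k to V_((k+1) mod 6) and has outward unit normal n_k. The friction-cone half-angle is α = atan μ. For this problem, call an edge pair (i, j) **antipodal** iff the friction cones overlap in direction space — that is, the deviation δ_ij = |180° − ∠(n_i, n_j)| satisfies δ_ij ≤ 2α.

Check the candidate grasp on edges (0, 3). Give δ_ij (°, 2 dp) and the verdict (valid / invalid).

α = atan 0.15 = 8.53°;  2α = 17.06°
edge 0: e_0 = (+2.84, +0.33);  n_0 = (+0.1154, -0.9933)
edge 3: e_3 = (-6.20, -0.23);  n_3 = (-0.0371, +0.9993)
∠(n_0, n_3) = 175.50°
δ = |180° − 175.50°| = 4.50°
4.50° ≤ 2α = 17.06°  →  valid

δ = 4.50°, valid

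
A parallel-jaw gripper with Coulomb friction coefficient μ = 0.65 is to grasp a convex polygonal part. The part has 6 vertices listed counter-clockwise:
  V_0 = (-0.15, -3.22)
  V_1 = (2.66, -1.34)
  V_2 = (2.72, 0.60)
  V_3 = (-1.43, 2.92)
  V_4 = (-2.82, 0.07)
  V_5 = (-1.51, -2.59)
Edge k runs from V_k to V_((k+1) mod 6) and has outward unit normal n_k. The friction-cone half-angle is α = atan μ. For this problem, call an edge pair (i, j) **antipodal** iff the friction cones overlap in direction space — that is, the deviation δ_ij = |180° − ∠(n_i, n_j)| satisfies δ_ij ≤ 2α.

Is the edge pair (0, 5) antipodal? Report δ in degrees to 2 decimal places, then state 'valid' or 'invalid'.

δ = 121.36°, invalid

α = atan 0.65 = 33.02°;  2α = 66.05°
edge 0: e_0 = (+2.81, +1.88);  n_0 = (+0.5561, -0.8311)
edge 5: e_5 = (+1.36, -0.63);  n_5 = (-0.4203, -0.9074)
∠(n_0, n_5) = 58.64°
δ = |180° − 58.64°| = 121.36°
121.36° > 2α = 66.05°  →  invalid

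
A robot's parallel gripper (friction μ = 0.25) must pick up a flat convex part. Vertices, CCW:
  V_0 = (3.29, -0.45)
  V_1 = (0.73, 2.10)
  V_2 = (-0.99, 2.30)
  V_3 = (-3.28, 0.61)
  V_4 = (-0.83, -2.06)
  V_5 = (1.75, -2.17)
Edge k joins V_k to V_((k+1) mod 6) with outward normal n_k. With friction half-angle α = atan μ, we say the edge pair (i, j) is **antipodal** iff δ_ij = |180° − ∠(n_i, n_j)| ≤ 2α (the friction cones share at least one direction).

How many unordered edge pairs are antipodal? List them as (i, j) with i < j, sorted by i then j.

count = 3; pairs: (0,3), (1,4), (2,5)

α = atan 0.25 = 14.04°;  2α = 28.07°
n_0 = (+0.7057, +0.7085)
n_1 = (+0.1155, +0.9933)
n_2 = (-0.5938, +0.8046)
n_3 = (-0.7368, -0.6761)
n_4 = (-0.0426, -0.9991)
n_5 = (+0.7450, -0.6670)
  (0,1): δ = 141.74°  ·
  (0,2): δ = 98.69°  ·
  (0,3): δ = 2.57°  ✓
  (0,4): δ = 42.45°  ·
  (0,5): δ = 93.05°  ·
  (1,2): δ = 136.94°  ·
  (1,3): δ = 40.83°  ·
  (1,4): δ = 4.19°  ✓
  (1,5): δ = 54.79°  ·
  (2,3): δ = 83.89°  ·
  (2,4): δ = 38.87°  ·
  (2,5): δ = 11.73°  ✓
  (3,4): δ = 134.98°  ·
  (3,5): δ = 84.38°  ·
  (4,5): δ = 129.40°  ·
antipodal pairs: 3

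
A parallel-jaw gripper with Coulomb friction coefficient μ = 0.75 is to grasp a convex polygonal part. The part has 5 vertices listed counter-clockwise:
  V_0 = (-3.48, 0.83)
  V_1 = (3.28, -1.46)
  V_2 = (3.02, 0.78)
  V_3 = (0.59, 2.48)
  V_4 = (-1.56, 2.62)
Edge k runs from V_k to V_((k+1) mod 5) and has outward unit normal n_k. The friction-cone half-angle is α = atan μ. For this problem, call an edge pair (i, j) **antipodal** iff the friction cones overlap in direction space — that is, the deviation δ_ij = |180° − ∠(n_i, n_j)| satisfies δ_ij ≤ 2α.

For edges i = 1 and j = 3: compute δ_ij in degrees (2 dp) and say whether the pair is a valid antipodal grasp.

δ = 100.35°, invalid

α = atan 0.75 = 36.87°;  2α = 73.74°
edge 1: e_1 = (-0.26, +2.24);  n_1 = (+0.9933, +0.1153)
edge 3: e_3 = (-2.15, +0.14);  n_3 = (+0.0650, +0.9979)
∠(n_1, n_3) = 79.65°
δ = |180° − 79.65°| = 100.35°
100.35° > 2α = 73.74°  →  invalid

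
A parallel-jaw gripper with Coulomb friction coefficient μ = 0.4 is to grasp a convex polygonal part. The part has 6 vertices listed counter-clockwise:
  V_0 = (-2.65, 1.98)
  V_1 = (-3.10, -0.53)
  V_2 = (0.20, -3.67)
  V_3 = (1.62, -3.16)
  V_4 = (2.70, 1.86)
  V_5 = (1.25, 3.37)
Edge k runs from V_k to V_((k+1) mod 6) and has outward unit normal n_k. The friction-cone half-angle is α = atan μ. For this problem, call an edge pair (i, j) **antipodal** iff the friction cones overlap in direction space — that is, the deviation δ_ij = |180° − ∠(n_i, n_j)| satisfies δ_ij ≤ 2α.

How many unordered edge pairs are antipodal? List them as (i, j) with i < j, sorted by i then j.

α = atan 0.4 = 21.80°;  2α = 43.60°
n_0 = (-0.9843, +0.1765)
n_1 = (-0.6893, -0.7245)
n_2 = (+0.3380, -0.9411)
n_3 = (+0.9776, -0.2103)
n_4 = (+0.7213, +0.6926)
n_5 = (-0.3357, +0.9420)
  (0,1): δ = 123.41°  ·
  (0,2): δ = 60.08°  ·
  (0,3): δ = 1.98°  ✓
  (0,4): δ = 54.00°  ·
  (0,5): δ = 119.78°  ·
  (1,2): δ = 116.67°  ·
  (1,3): δ = 58.56°  ·
  (1,4): δ = 2.58°  ✓
  (1,5): δ = 63.19°  ·
  (2,3): δ = 121.90°  ·
  (2,4): δ = 65.92°  ·
  (2,5): δ = 0.14°  ✓
  (3,4): δ = 124.02°  ·
  (3,5): δ = 58.24°  ·
  (4,5): δ = 114.22°  ·
antipodal pairs: 3

count = 3; pairs: (0,3), (1,4), (2,5)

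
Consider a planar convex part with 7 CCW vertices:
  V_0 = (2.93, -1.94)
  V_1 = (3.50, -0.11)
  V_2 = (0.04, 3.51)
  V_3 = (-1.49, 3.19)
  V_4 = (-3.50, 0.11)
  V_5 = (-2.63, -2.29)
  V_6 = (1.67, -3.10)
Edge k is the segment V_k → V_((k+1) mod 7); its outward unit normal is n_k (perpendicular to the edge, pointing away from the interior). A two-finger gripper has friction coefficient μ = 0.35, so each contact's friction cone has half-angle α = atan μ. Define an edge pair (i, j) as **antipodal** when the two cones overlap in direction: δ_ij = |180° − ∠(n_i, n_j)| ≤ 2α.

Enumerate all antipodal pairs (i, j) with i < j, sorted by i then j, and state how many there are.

count = 7; pairs: (0,3), (0,4), (1,4), (1,5), (2,5), (2,6), (3,6)

α = atan 0.35 = 19.29°;  2α = 38.58°
n_0 = (+0.9548, -0.2974)
n_1 = (+0.7229, +0.6910)
n_2 = (-0.2047, +0.9788)
n_3 = (-0.8374, +0.5465)
n_4 = (-0.9401, -0.3408)
n_5 = (-0.1851, -0.9827)
n_6 = (+0.6773, -0.7357)
  (0,1): δ = 118.99°  ·
  (0,2): δ = 60.89°  ·
  (0,3): δ = 15.83°  ✓
  (0,4): δ = 37.23°  ✓
  (0,5): δ = 96.63°  ·
  (0,6): δ = 149.93°  ·
  (1,2): δ = 121.89°  ·
  (1,3): δ = 76.83°  ·
  (1,4): δ = 23.78°  ✓
  (1,5): δ = 35.63°  ✓
  (1,6): δ = 88.93°  ·
  (2,3): δ = 134.94°  ·
  (2,4): δ = 81.89°  ·
  (2,5): δ = 22.48°  ✓
  (2,6): δ = 30.82°  ✓
  (3,4): δ = 126.95°  ·
  (3,5): δ = 67.54°  ·
  (3,6): δ = 14.24°  ✓
  (4,5): δ = 120.59°  ·
  (4,6): δ = 67.29°  ·
  (5,6): δ = 126.70°  ·
antipodal pairs: 7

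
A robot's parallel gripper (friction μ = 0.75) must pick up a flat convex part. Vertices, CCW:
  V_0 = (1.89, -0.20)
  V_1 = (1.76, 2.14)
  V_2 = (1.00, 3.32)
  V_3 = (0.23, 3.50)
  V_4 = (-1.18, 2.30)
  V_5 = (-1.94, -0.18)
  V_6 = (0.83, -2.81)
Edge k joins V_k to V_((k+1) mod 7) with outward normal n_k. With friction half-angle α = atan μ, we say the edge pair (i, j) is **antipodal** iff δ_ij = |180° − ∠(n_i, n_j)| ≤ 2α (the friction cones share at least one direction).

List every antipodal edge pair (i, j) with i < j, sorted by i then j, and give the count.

α = atan 0.75 = 36.87°;  2α = 73.74°
n_0 = (+0.9985, +0.0555)
n_1 = (+0.8407, +0.5415)
n_2 = (+0.2276, +0.9737)
n_3 = (-0.6481, +0.7615)
n_4 = (-0.9561, +0.2930)
n_5 = (-0.6885, -0.7252)
n_6 = (+0.9265, -0.3763)
  (0,1): δ = 150.40°  ·
  (0,2): δ = 106.34°  ·
  (0,3): δ = 52.78°  ✓
  (0,4): δ = 20.22°  ✓
  (0,5): δ = 43.31°  ✓
  (0,6): δ = 154.72°  ·
  (1,2): δ = 135.94°  ·
  (1,3): δ = 82.38°  ·
  (1,4): δ = 49.82°  ✓
  (1,5): δ = 13.70°  ✓
  (1,6): δ = 125.11°  ·
  (2,3): δ = 126.44°  ·
  (2,4): δ = 93.88°  ·
  (2,5): δ = 30.36°  ✓
  (2,6): δ = 81.05°  ·
  (3,4): δ = 147.44°  ·
  (3,5): δ = 83.91°  ·
  (3,6): δ = 27.50°  ✓
  (4,5): δ = 116.48°  ·
  (4,6): δ = 5.07°  ✓
  (5,6): δ = 68.59°  ✓
antipodal pairs: 9

count = 9; pairs: (0,3), (0,4), (0,5), (1,4), (1,5), (2,5), (3,6), (4,6), (5,6)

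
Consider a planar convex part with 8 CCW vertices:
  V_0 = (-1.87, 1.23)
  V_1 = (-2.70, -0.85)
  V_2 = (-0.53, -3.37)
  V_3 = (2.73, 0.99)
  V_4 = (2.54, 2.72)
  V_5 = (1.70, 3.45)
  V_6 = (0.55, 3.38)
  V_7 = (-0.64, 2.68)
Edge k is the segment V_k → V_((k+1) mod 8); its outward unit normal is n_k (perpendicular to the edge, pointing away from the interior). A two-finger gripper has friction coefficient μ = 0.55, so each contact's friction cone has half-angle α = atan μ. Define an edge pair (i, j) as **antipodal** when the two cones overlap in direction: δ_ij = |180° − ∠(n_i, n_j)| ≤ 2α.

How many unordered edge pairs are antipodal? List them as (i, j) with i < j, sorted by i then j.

α = atan 0.55 = 28.81°;  2α = 57.62°
n_0 = (-0.9288, +0.3706)
n_1 = (-0.7578, -0.6525)
n_2 = (+0.8009, -0.5988)
n_3 = (+0.9940, +0.1092)
n_4 = (+0.6560, +0.7548)
n_5 = (-0.0608, +0.9982)
n_6 = (-0.5070, +0.8619)
n_7 = (-0.7626, +0.6469)
  (0,1): δ = 117.51°  ·
  (0,2): δ = 15.03°  ✓
  (0,3): δ = 28.02°  ✓
  (0,4): δ = 70.76°  ·
  (0,5): δ = 115.24°  ·
  (0,6): δ = 142.22°  ·
  (0,7): δ = 161.45°  ·
  (1,2): δ = 77.52°  ·
  (1,3): δ = 34.46°  ✓
  (1,4): δ = 8.28°  ✓
  (1,5): δ = 52.75°  ✓
  (1,6): δ = 79.73°  ·
  (1,7): δ = 98.96°  ·
  (2,3): δ = 136.95°  ·
  (2,4): δ = 94.21°  ·
  (2,5): δ = 49.73°  ✓
  (2,6): δ = 22.75°  ✓
  (2,7): δ = 3.52°  ✓
  (3,4): δ = 137.26°  ·
  (3,5): δ = 92.78°  ·
  (3,6): δ = 65.80°  ·
  (3,7): δ = 46.57°  ✓
  (4,5): δ = 135.52°  ·
  (4,6): δ = 108.54°  ·
  (4,7): δ = 89.31°  ·
  (5,6): δ = 153.02°  ·
  (5,7): δ = 133.79°  ·
  (6,7): δ = 160.77°  ·
antipodal pairs: 9

count = 9; pairs: (0,2), (0,3), (1,3), (1,4), (1,5), (2,5), (2,6), (2,7), (3,7)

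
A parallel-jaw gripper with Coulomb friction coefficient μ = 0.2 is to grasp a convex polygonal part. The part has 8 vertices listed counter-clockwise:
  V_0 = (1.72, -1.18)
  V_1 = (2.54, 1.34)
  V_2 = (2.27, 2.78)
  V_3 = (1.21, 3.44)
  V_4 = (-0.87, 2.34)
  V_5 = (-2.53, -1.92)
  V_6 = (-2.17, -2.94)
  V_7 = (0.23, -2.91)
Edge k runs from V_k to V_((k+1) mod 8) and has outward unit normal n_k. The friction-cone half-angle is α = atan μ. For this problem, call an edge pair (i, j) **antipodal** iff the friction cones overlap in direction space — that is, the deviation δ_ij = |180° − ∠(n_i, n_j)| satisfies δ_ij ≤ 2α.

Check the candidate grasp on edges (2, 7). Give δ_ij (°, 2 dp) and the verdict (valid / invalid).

α = atan 0.2 = 11.31°;  2α = 22.62°
edge 2: e_2 = (-1.06, +0.66);  n_2 = (+0.5286, +0.8489)
edge 7: e_7 = (+1.49, +1.73);  n_7 = (+0.7577, -0.6526)
∠(n_2, n_7) = 98.83°
δ = |180° − 98.83°| = 81.17°
81.17° > 2α = 22.62°  →  invalid

δ = 81.17°, invalid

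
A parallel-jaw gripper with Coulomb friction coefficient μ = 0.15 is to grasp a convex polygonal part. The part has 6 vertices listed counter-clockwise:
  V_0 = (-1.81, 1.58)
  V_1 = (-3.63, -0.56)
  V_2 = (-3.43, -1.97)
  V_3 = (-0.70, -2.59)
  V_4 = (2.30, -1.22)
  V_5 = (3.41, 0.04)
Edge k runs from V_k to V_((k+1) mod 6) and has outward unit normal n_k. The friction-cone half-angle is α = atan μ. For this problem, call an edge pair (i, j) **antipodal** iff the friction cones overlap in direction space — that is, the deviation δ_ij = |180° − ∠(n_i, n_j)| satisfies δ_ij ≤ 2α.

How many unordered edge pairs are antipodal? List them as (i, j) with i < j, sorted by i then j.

α = atan 0.15 = 8.53°;  2α = 17.06°
n_0 = (-0.7618, +0.6479)
n_1 = (-0.9901, -0.1404)
n_2 = (-0.2215, -0.9752)
n_3 = (+0.4154, -0.9096)
n_4 = (+0.7504, -0.6610)
n_5 = (+0.2830, +0.9591)
  (0,1): δ = 131.55°  ·
  (0,2): δ = 62.42°  ·
  (0,3): δ = 25.08°  ·
  (0,4): δ = 1.00°  ✓
  (0,5): δ = 113.94°  ·
  (1,2): δ = 110.87°  ·
  (1,3): δ = 73.53°  ·
  (1,4): δ = 49.45°  ·
  (1,5): δ = 65.49°  ·
  (2,3): δ = 142.66°  ·
  (2,4): δ = 118.58°  ·
  (2,5): δ = 3.64°  ✓
  (3,4): δ = 155.92°  ·
  (3,5): δ = 40.98°  ·
  (4,5): δ = 65.06°  ·
antipodal pairs: 2

count = 2; pairs: (0,4), (2,5)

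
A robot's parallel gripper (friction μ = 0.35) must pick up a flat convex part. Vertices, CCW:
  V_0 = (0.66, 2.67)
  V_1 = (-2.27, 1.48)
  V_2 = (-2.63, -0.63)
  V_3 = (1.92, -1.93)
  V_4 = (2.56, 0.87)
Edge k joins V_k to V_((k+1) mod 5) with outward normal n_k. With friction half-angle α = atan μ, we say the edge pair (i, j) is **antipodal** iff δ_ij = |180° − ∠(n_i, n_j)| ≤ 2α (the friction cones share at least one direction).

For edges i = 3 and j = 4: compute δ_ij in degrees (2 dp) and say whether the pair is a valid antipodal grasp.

α = atan 0.35 = 19.29°;  2α = 38.58°
edge 3: e_3 = (+0.64, +2.80);  n_3 = (+0.9749, -0.2228)
edge 4: e_4 = (-1.90, +1.80);  n_4 = (+0.6877, +0.7260)
∠(n_3, n_4) = 59.42°
δ = |180° − 59.42°| = 120.58°
120.58° > 2α = 38.58°  →  invalid

δ = 120.58°, invalid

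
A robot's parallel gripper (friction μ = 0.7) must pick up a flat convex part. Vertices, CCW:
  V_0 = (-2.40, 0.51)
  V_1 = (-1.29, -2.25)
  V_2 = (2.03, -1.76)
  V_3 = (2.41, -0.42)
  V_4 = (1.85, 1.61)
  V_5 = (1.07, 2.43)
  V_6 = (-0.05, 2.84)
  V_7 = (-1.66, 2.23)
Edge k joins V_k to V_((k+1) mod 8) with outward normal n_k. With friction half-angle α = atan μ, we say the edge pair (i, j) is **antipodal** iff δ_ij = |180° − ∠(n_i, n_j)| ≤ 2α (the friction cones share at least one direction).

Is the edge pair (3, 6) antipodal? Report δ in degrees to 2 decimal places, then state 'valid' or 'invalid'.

δ = 84.67°, invalid

α = atan 0.7 = 34.99°;  2α = 69.98°
edge 3: e_3 = (-0.56, +2.03);  n_3 = (+0.9640, +0.2659)
edge 6: e_6 = (-1.61, -0.61);  n_6 = (-0.3543, +0.9351)
∠(n_3, n_6) = 95.33°
δ = |180° − 95.33°| = 84.67°
84.67° > 2α = 69.98°  →  invalid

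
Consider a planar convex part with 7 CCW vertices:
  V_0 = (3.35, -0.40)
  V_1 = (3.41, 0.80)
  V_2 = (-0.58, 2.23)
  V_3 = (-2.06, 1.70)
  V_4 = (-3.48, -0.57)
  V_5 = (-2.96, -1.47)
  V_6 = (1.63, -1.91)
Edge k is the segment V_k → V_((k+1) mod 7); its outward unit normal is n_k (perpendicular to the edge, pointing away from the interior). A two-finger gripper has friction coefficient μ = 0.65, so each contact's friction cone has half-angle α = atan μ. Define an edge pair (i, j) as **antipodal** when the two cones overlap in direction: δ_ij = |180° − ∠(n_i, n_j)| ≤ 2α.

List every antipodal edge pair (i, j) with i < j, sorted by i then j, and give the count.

count = 9; pairs: (0,3), (0,4), (1,4), (1,5), (1,6), (2,5), (2,6), (3,5), (3,6)

α = atan 0.65 = 33.02°;  2α = 66.05°
n_0 = (+0.9988, -0.0499)
n_1 = (+0.3374, +0.9414)
n_2 = (-0.3371, +0.9415)
n_3 = (-0.8478, +0.5303)
n_4 = (-0.8659, -0.5003)
n_5 = (-0.0954, -0.9954)
n_6 = (+0.6597, -0.7515)
  (0,1): δ = 106.86°  ·
  (0,2): δ = 67.43°  ·
  (0,3): δ = 29.17°  ✓
  (0,4): δ = 32.88°  ✓
  (0,5): δ = 87.39°  ·
  (0,6): δ = 134.14°  ·
  (1,2): δ = 140.58°  ·
  (1,3): δ = 102.31°  ·
  (1,4): δ = 40.26°  ✓
  (1,5): δ = 14.24°  ✓
  (1,6): δ = 61.00°  ✓
  (2,3): δ = 141.73°  ·
  (2,4): δ = 79.68°  ·
  (2,5): δ = 25.18°  ✓
  (2,6): δ = 21.58°  ✓
  (3,4): δ = 117.95°  ·
  (3,5): δ = 63.45°  ✓
  (3,6): δ = 16.69°  ✓
  (4,5): δ = 125.49°  ·
  (4,6): δ = 78.74°  ·
  (5,6): δ = 133.24°  ·
antipodal pairs: 9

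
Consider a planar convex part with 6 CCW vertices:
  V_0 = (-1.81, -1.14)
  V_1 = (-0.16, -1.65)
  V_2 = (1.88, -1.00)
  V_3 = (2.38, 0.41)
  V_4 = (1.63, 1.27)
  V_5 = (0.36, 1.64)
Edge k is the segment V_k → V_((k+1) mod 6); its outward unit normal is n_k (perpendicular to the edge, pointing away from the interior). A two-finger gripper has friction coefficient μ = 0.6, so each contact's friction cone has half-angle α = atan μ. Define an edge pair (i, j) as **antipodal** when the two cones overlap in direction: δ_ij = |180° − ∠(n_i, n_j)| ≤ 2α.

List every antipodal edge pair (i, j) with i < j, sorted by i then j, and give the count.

α = atan 0.6 = 30.96°;  2α = 61.93°
n_0 = (-0.2953, -0.9554)
n_1 = (+0.3036, -0.9528)
n_2 = (+0.9425, -0.3342)
n_3 = (+0.7537, +0.6573)
n_4 = (+0.2797, +0.9601)
n_5 = (-0.7883, +0.6153)
  (0,1): δ = 145.15°  ·
  (0,2): δ = 92.35°  ·
  (0,3): δ = 31.73°  ✓
  (0,4): δ = 0.93°  ✓
  (0,5): δ = 69.20°  ·
  (1,2): δ = 127.20°  ·
  (1,3): δ = 66.58°  ·
  (1,4): δ = 33.92°  ✓
  (1,5): δ = 34.35°  ✓
  (2,3): δ = 119.38°  ·
  (2,4): δ = 86.72°  ·
  (2,5): δ = 18.45°  ✓
  (3,4): δ = 147.33°  ·
  (3,5): δ = 79.07°  ·
  (4,5): δ = 111.73°  ·
antipodal pairs: 5

count = 5; pairs: (0,3), (0,4), (1,4), (1,5), (2,5)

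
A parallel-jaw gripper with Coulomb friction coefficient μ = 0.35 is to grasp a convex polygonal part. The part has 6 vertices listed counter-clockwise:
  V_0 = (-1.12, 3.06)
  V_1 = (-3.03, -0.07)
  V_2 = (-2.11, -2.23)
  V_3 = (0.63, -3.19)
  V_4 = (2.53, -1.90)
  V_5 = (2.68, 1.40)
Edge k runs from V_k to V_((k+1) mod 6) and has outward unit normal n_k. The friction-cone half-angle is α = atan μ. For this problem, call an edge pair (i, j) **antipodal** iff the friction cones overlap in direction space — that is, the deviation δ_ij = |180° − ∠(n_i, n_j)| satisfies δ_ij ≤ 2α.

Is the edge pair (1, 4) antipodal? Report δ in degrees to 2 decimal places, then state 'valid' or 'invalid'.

α = atan 0.35 = 19.29°;  2α = 38.58°
edge 1: e_1 = (+0.92, -2.16);  n_1 = (-0.9200, -0.3919)
edge 4: e_4 = (+0.15, +3.30);  n_4 = (+0.9990, -0.0454)
∠(n_1, n_4) = 154.33°
δ = |180° − 154.33°| = 25.67°
25.67° ≤ 2α = 38.58°  →  valid

δ = 25.67°, valid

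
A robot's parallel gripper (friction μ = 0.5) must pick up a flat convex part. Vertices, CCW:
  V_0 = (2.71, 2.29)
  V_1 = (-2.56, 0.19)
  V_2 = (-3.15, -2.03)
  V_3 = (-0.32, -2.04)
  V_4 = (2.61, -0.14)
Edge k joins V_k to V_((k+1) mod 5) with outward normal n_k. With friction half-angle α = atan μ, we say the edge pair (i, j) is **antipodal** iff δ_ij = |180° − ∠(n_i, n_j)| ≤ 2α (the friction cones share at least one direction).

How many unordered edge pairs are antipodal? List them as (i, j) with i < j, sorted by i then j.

count = 4; pairs: (0,2), (0,3), (1,3), (1,4)

α = atan 0.5 = 26.57°;  2α = 53.13°
n_0 = (-0.3702, +0.9290)
n_1 = (-0.9665, +0.2568)
n_2 = (-0.0035, -1.0000)
n_3 = (+0.5441, -0.8390)
n_4 = (+0.9992, -0.0411)
  (0,1): δ = 126.61°  ·
  (0,2): δ = 21.93°  ✓
  (0,3): δ = 11.24°  ✓
  (0,4): δ = 65.92°  ·
  (1,2): δ = 75.32°  ·
  (1,3): δ = 42.15°  ✓
  (1,4): δ = 12.53°  ✓
  (2,3): δ = 146.84°  ·
  (2,4): δ = 92.15°  ·
  (3,4): δ = 125.32°  ·
antipodal pairs: 4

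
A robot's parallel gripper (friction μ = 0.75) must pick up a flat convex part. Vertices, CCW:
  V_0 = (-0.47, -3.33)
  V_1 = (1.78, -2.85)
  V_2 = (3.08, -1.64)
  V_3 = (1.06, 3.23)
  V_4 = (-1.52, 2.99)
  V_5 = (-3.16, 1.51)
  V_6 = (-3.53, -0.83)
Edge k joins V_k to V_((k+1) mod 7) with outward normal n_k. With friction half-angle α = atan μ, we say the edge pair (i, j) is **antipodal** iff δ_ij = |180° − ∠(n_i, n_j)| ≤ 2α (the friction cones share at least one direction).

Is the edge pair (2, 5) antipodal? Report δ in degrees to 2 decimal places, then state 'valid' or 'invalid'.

δ = 31.51°, valid

α = atan 0.75 = 36.87°;  2α = 73.74°
edge 2: e_2 = (-2.02, +4.87);  n_2 = (+0.9237, +0.3831)
edge 5: e_5 = (-0.37, -2.34);  n_5 = (-0.9877, +0.1562)
∠(n_2, n_5) = 148.49°
δ = |180° − 148.49°| = 31.51°
31.51° ≤ 2α = 73.74°  →  valid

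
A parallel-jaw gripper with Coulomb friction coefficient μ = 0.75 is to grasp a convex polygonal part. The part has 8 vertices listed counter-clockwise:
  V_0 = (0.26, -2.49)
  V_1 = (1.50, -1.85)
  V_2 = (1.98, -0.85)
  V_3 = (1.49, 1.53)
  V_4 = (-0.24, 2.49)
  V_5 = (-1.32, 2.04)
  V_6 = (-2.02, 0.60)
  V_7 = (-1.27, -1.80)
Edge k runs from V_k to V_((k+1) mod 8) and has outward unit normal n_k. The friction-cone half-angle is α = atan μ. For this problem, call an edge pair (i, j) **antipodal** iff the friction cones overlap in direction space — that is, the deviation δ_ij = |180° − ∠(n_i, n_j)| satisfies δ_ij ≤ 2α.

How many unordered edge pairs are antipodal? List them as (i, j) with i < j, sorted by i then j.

α = atan 0.75 = 36.87°;  2α = 73.74°
n_0 = (+0.4586, -0.8886)
n_1 = (+0.9015, -0.4327)
n_2 = (+0.9795, +0.2017)
n_3 = (+0.4852, +0.8744)
n_4 = (-0.3846, +0.9231)
n_5 = (-0.8994, +0.4372)
n_6 = (-0.9545, -0.2983)
n_7 = (-0.4111, -0.9116)
  (0,1): δ = 142.94°  ·
  (0,2): δ = 105.67°  ·
  (0,3): δ = 56.33°  ✓
  (0,4): δ = 4.68°  ✓
  (0,5): δ = 36.78°  ✓
  (0,6): δ = 80.05°  ·
  (0,7): δ = 128.43°  ·
  (1,2): δ = 142.73°  ·
  (1,3): δ = 93.39°  ·
  (1,4): δ = 41.74°  ✓
  (1,5): δ = 0.28°  ✓
  (1,6): δ = 43.00°  ✓
  (1,7): δ = 91.37°  ·
  (2,3): δ = 130.66°  ·
  (2,4): δ = 79.01°  ·
  (2,5): δ = 37.56°  ✓
  (2,6): δ = 5.72°  ✓
  (2,7): δ = 54.09°  ✓
  (3,4): δ = 128.35°  ·
  (3,5): δ = 86.90°  ·
  (3,6): δ = 43.62°  ✓
  (3,7): δ = 4.75°  ✓
  (4,5): δ = 138.54°  ·
  (4,6): δ = 95.27°  ·
  (4,7): δ = 46.89°  ✓
  (5,6): δ = 136.72°  ·
  (5,7): δ = 88.35°  ·
  (6,7): δ = 131.63°  ·
antipodal pairs: 12

count = 12; pairs: (0,3), (0,4), (0,5), (1,4), (1,5), (1,6), (2,5), (2,6), (2,7), (3,6), (3,7), (4,7)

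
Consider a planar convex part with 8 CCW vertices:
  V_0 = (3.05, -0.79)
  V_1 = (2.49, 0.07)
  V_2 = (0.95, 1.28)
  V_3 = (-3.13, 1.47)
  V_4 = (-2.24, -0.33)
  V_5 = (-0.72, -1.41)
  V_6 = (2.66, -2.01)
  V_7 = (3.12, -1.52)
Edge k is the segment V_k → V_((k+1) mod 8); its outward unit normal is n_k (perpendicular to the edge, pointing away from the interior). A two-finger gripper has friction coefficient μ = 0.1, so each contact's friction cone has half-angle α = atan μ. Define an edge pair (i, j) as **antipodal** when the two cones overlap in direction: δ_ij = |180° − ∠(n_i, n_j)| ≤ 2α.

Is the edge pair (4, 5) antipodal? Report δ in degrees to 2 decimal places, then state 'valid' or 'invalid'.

α = atan 0.1 = 5.71°;  2α = 11.42°
edge 4: e_4 = (+1.52, -1.08);  n_4 = (-0.5792, -0.8152)
edge 5: e_5 = (+3.38, -0.60);  n_5 = (-0.1748, -0.9846)
∠(n_4, n_5) = 25.33°
δ = |180° − 25.33°| = 154.67°
154.67° > 2α = 11.42°  →  invalid

δ = 154.67°, invalid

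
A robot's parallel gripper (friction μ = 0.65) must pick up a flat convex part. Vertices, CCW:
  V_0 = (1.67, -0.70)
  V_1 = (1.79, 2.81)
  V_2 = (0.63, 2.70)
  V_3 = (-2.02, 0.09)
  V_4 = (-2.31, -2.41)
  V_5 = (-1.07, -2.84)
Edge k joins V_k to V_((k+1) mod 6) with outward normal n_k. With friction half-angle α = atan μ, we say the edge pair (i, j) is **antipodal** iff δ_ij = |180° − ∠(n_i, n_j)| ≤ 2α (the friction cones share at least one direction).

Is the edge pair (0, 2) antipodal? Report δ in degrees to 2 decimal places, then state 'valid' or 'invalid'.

α = atan 0.65 = 33.02°;  2α = 66.05°
edge 0: e_0 = (+0.12, +3.51);  n_0 = (+0.9994, -0.0342)
edge 2: e_2 = (-2.65, -2.61);  n_2 = (-0.7017, +0.7125)
∠(n_0, n_2) = 136.52°
δ = |180° − 136.52°| = 43.48°
43.48° ≤ 2α = 66.05°  →  valid

δ = 43.48°, valid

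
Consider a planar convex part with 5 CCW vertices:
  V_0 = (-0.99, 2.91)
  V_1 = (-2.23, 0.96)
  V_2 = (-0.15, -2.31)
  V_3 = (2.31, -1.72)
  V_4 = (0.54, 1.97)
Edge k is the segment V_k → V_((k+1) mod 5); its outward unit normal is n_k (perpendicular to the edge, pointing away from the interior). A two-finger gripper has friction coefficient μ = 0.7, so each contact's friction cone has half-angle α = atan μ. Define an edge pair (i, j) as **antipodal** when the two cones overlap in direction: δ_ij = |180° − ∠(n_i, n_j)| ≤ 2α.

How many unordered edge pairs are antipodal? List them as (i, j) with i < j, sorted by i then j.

count = 5; pairs: (0,2), (0,3), (1,3), (1,4), (2,4)

α = atan 0.7 = 34.99°;  2α = 69.98°
n_0 = (-0.8438, +0.5366)
n_1 = (-0.8438, -0.5367)
n_2 = (+0.2332, -0.9724)
n_3 = (+0.9016, +0.4325)
n_4 = (+0.5235, +0.8520)
  (0,1): δ = 115.09°  ·
  (0,2): δ = 44.06°  ✓
  (0,3): δ = 58.08°  ✓
  (0,4): δ = 90.89°  ·
  (1,2): δ = 108.97°  ·
  (1,3): δ = 6.83°  ✓
  (1,4): δ = 25.97°  ✓
  (2,3): δ = 77.86°  ·
  (2,4): δ = 45.05°  ✓
  (3,4): δ = 147.19°  ·
antipodal pairs: 5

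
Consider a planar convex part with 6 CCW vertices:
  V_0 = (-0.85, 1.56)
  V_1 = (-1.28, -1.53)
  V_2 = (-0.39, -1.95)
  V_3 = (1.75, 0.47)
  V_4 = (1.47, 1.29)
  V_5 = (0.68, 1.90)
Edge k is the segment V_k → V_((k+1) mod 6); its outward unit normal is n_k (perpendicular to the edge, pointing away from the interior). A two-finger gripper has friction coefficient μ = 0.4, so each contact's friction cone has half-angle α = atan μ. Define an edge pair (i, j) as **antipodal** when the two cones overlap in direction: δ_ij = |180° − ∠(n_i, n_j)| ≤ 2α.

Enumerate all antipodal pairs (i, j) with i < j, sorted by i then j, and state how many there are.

count = 5; pairs: (0,2), (0,3), (1,4), (1,5), (2,5)

α = atan 0.4 = 21.80°;  2α = 43.60°
n_0 = (-0.9905, +0.1378)
n_1 = (-0.4268, -0.9044)
n_2 = (+0.7491, -0.6624)
n_3 = (+0.9463, +0.3231)
n_4 = (+0.6112, +0.7915)
n_5 = (-0.2169, +0.9762)
  (0,1): δ = 107.34°  ·
  (0,2): δ = 33.56°  ✓
  (0,3): δ = 26.78°  ✓
  (0,4): δ = 60.25°  ·
  (0,5): δ = 110.45°  ·
  (1,2): δ = 106.22°  ·
  (1,3): δ = 45.88°  ·
  (1,4): δ = 12.41°  ✓
  (1,5): δ = 37.79°  ✓
  (2,3): δ = 119.66°  ·
  (2,4): δ = 86.19°  ·
  (2,5): δ = 35.98°  ✓
  (3,4): δ = 146.53°  ·
  (3,5): δ = 96.32°  ·
  (4,5): δ = 129.80°  ·
antipodal pairs: 5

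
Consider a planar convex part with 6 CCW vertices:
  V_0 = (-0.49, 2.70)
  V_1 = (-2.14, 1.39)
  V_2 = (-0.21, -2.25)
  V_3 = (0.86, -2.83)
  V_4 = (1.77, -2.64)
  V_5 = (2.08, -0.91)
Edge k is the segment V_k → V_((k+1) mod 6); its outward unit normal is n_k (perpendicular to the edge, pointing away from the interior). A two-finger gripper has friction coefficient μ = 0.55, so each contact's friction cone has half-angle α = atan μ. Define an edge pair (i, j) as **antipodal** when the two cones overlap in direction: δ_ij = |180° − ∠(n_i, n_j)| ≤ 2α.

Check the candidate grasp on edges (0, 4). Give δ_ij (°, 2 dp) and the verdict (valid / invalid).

α = atan 0.55 = 28.81°;  2α = 57.62°
edge 0: e_0 = (-1.65, -1.31);  n_0 = (-0.6218, +0.7832)
edge 4: e_4 = (+0.31, +1.73);  n_4 = (+0.9843, -0.1764)
∠(n_0, n_4) = 138.61°
δ = |180° − 138.61°| = 41.39°
41.39° ≤ 2α = 57.62°  →  valid

δ = 41.39°, valid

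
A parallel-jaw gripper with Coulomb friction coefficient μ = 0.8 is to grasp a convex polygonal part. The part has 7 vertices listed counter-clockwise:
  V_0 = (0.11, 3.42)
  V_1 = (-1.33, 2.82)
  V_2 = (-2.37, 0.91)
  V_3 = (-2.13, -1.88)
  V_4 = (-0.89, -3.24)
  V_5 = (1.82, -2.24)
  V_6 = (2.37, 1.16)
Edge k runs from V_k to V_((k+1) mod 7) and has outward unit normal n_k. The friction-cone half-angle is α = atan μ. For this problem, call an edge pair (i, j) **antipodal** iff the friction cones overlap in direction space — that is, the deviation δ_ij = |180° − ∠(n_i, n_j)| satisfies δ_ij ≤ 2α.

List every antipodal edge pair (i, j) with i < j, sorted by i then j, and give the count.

count = 12; pairs: (0,3), (0,4), (0,5), (1,4), (1,5), (1,6), (2,4), (2,5), (2,6), (3,5), (3,6), (4,6)

α = atan 0.8 = 38.66°;  2α = 77.32°
n_0 = (-0.3846, +0.9231)
n_1 = (-0.8782, +0.4782)
n_2 = (-0.9963, -0.0857)
n_3 = (-0.7390, -0.6738)
n_4 = (+0.3462, -0.9382)
n_5 = (+0.9872, -0.1597)
n_6 = (+0.7071, +0.7071)
  (0,1): δ = 141.19°  ·
  (0,2): δ = 107.70°  ·
  (0,3): δ = 70.26°  ✓
  (0,4): δ = 2.37°  ✓
  (0,5): δ = 58.19°  ✓
  (0,6): δ = 112.38°  ·
  (1,2): δ = 146.52°  ·
  (1,3): δ = 109.07°  ·
  (1,4): δ = 41.18°  ✓
  (1,5): δ = 19.38°  ✓
  (1,6): δ = 73.57°  ✓
  (2,3): δ = 142.56°  ·
  (2,4): δ = 74.66°  ✓
  (2,5): δ = 14.11°  ✓
  (2,6): δ = 40.08°  ✓
  (3,4): δ = 112.10°  ·
  (3,5): δ = 51.55°  ✓
  (3,6): δ = 2.64°  ✓
  (4,5): δ = 119.44°  ·
  (4,6): δ = 65.25°  ✓
  (5,6): δ = 125.81°  ·
antipodal pairs: 12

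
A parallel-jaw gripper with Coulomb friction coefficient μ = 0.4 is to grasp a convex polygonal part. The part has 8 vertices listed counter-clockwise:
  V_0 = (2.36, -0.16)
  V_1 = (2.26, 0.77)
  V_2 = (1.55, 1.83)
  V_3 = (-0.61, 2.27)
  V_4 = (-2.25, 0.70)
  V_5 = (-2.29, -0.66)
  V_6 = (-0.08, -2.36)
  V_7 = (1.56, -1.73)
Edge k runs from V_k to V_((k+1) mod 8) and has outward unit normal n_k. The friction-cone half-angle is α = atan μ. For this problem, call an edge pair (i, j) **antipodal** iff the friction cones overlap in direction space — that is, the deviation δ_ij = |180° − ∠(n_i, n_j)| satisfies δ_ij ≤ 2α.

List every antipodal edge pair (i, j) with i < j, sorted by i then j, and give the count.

count = 8; pairs: (0,4), (1,4), (1,5), (2,5), (2,6), (3,6), (3,7), (4,7)

α = atan 0.4 = 21.80°;  2α = 43.60°
n_0 = (+0.9943, +0.1069)
n_1 = (+0.8308, +0.5565)
n_2 = (+0.1996, +0.9799)
n_3 = (-0.6915, +0.7224)
n_4 = (-0.9996, +0.0294)
n_5 = (-0.6097, -0.7926)
n_6 = (+0.3586, -0.9335)
n_7 = (+0.8910, -0.4540)
  (0,1): δ = 152.32°  ·
  (0,2): δ = 107.65°  ·
  (0,3): δ = 52.39°  ·
  (0,4): δ = 7.82°  ✓
  (0,5): δ = 46.29°  ·
  (0,6): δ = 104.88°  ·
  (0,7): δ = 146.86°  ·
  (1,2): δ = 135.33°  ·
  (1,3): δ = 80.06°  ·
  (1,4): δ = 35.50°  ✓
  (1,5): δ = 18.62°  ✓
  (1,6): δ = 77.20°  ·
  (1,7): δ = 119.18°  ·
  (2,3): δ = 124.74°  ·
  (2,4): δ = 80.17°  ·
  (2,5): δ = 26.05°  ✓
  (2,6): δ = 32.53°  ✓
  (2,7): δ = 74.51°  ·
  (3,4): δ = 135.44°  ·
  (3,5): δ = 81.32°  ·
  (3,6): δ = 22.74°  ✓
  (3,7): δ = 19.25°  ✓
  (4,5): δ = 125.88°  ·
  (4,6): δ = 67.30°  ·
  (4,7): δ = 25.32°  ✓
  (5,6): δ = 121.42°  ·
  (5,7): δ = 79.43°  ·
  (6,7): δ = 138.02°  ·
antipodal pairs: 8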